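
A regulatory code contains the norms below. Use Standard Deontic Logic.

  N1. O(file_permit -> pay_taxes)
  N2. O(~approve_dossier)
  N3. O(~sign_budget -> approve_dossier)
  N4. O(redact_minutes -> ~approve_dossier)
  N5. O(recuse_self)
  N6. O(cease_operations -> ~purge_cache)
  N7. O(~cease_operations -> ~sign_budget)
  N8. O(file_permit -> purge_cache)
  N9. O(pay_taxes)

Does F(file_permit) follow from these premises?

From premise 2 we have O(~approve_dossier).
Premise 3 is O(~sign_budget -> approve_dossier); contrapositively O(~approve_dossier -> sign_budget). Since O(~approve_dossier) holds, K gives O(sign_budget).
Premise 7 is O(~cease_operations -> ~sign_budget); contrapositively O(sign_budget -> cease_operations). Since O(sign_budget) holds, K gives O(cease_operations).
Premise 6 is O(cease_operations -> ~purge_cache); since O(cease_operations), deontic closure gives O(~purge_cache).
The contrapositive of premise 8 (O(file_permit -> purge_cache)) is O(~purge_cache -> ~file_permit), and O(~purge_cache) is already established, so O(~file_permit).
Premises 1, 4, 5, 9 do not contribute to this derivation.
So O(~file_permit) holds, i.e. F(file_permit). The claim follows.

Yes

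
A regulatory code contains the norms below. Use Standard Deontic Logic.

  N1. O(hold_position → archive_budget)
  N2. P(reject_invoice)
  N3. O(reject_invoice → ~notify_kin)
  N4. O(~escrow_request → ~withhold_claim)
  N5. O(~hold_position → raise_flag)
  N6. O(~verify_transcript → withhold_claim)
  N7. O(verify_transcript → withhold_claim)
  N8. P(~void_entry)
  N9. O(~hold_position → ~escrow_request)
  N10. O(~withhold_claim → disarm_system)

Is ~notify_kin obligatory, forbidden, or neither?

Premise 3 is O(reject_invoice → ~notify_kin), but O(reject_invoice) is not derivable from the premises (the permission P(reject_invoice) asserts only ~O(~reject_invoice), not O(reject_invoice)), so it does not yield O(~notify_kin).
No premise or chain of K-axiom applications forces O(~notify_kin), and none forces O(notify_kin). So ~notify_kin is neither obligatory nor forbidden under these norms.

Neither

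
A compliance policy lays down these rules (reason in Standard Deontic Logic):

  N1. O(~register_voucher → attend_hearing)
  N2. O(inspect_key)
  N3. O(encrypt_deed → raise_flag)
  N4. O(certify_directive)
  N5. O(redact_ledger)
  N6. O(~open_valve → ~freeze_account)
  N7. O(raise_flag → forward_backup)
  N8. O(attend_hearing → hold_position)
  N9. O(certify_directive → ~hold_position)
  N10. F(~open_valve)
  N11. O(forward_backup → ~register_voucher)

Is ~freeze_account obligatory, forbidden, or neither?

Premise 6 is O(~open_valve → ~freeze_account), but O(~open_valve) is not derivable from the premises, so it does not yield O(~freeze_account).
No premise or chain of K-axiom applications forces O(~freeze_account), and none forces O(freeze_account). So ~freeze_account is neither obligatory nor forbidden under these norms.

Neither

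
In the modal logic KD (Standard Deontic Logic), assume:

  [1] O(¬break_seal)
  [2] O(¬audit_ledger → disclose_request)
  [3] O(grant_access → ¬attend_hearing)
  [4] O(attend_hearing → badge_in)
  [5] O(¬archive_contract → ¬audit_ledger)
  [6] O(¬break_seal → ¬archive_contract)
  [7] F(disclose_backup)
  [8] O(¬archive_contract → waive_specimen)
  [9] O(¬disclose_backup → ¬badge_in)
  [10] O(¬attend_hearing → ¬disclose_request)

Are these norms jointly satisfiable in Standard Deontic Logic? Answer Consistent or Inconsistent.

Premise 7, F(disclose_backup), is equivalent to O(¬disclose_backup).
Premise 9 is O(¬disclose_backup → ¬badge_in); since O(¬disclose_backup), deontic closure gives O(¬badge_in).
Premise 4 is O(attend_hearing → badge_in); contrapositively O(¬badge_in → ¬attend_hearing). Since O(¬badge_in) holds, K gives O(¬attend_hearing).
Applying K to premise 10 (O(¬attend_hearing → ¬disclose_request)) and O(¬attend_hearing) yields O(¬disclose_request).
The contrapositive of premise 2 (O(¬audit_ledger → disclose_request)) is O(¬disclose_request → audit_ledger), and O(¬disclose_request) is already established, so O(audit_ledger).
Premise 5 is O(¬archive_contract → ¬audit_ledger); contrapositively O(audit_ledger → archive_contract). Since O(audit_ledger) holds, K gives O(archive_contract).
Premise 6, O(¬break_seal → ¬archive_contract), contraposes to O(archive_contract → break_seal); with O(archive_contract) we get O(break_seal).
However, premise 1 gives O(¬break_seal).
We now have both O(break_seal) and O(¬break_seal) — break_seal is simultaneously obligatory and forbidden, violating the D-axiom.

Inconsistent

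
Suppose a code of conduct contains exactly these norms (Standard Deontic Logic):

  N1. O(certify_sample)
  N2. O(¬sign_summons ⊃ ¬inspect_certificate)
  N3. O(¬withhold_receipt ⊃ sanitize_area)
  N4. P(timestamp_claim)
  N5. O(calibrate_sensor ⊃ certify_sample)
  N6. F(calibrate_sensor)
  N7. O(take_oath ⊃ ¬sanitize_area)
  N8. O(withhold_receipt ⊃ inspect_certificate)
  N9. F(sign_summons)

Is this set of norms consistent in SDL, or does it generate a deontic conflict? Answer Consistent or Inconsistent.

Premise 5 is O(calibrate_sensor ⊃ certify_sample); even if O(certify_sample) held, inferring O(calibrate_sensor) would be affirming the consequent — invalid.
So O(calibrate_sensor) is not derivable, and the apparent clash with O(¬calibrate_sensor) does not arise.
A world satisfying every obligation exists (e.g. calibrate_sensor=false, certify_sample=true, inspect_certificate=false, sanitize_area=true, sign_summons=false, take_oath=false, timestamp_claim=false, withhold_receipt=false); no atom is both obligatory and forbidden, so the set is consistent.

Consistent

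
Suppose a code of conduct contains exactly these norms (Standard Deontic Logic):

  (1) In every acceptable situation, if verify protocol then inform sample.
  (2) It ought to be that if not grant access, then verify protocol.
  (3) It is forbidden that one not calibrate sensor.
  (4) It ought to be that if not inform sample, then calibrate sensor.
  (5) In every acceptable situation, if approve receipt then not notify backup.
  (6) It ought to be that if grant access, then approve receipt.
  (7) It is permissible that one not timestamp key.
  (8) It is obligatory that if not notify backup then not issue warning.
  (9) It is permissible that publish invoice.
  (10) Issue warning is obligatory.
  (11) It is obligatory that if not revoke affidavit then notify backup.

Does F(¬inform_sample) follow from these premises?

From premise 10 we have O(issue_warning).
The contrapositive of premise 8 (O(¬notify_backup → ¬issue_warning)) is O(issue_warning → notify_backup), and O(issue_warning) is already established, so O(notify_backup).
Premise 5 is O(approve_receipt → ¬notify_backup); contrapositively O(notify_backup → ¬approve_receipt). Since O(notify_backup) holds, K gives O(¬approve_receipt).
The contrapositive of premise 6 (O(grant_access → approve_receipt)) is O(¬approve_receipt → ¬grant_access), and O(¬approve_receipt) is already established, so O(¬grant_access).
Premise 2 is O(¬grant_access → verify_protocol); since O(¬grant_access), deontic closure gives O(verify_protocol).
Premise 1 is O(verify_protocol → inform_sample); since O(verify_protocol), deontic closure gives O(inform_sample).
Premises 3, 4, 7, 9, 11 do not contribute to this derivation.
So O(inform_sample) holds, i.e. F(¬inform_sample). The claim follows.

Yes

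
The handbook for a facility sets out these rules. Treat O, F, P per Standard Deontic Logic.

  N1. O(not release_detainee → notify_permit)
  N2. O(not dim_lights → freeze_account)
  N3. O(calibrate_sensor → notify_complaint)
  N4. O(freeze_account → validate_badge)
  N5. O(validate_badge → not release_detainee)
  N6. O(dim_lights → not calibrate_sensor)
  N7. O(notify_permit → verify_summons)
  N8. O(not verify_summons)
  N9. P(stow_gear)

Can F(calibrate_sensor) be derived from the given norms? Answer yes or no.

Yes

From premise 8 we have O(not verify_summons).
The contrapositive of premise 7 (O(notify_permit → verify_summons)) is O(not verify_summons → not notify_permit), and O(not verify_summons) is already established, so O(not notify_permit).
Premise 1 is O(not release_detainee → notify_permit); contrapositively O(not notify_permit → release_detainee). Since O(not notify_permit) holds, K gives O(release_detainee).
Premise 5 is O(validate_badge → not release_detainee); contrapositively O(release_detainee → not validate_badge). Since O(release_detainee) holds, K gives O(not validate_badge).
Premise 4 is O(freeze_account → validate_badge); contrapositively O(not validate_badge → not freeze_account). Since O(not validate_badge) holds, K gives O(not freeze_account).
The contrapositive of premise 2 (O(not dim_lights → freeze_account)) is O(not freeze_account → dim_lights), and O(not freeze_account) is already established, so O(dim_lights).
Premise 6 is O(dim_lights → not calibrate_sensor); since O(dim_lights), deontic closure gives O(not calibrate_sensor).
Premises 3, 9 do not contribute to this derivation.
So O(not calibrate_sensor) holds, i.e. F(calibrate_sensor). The claim follows.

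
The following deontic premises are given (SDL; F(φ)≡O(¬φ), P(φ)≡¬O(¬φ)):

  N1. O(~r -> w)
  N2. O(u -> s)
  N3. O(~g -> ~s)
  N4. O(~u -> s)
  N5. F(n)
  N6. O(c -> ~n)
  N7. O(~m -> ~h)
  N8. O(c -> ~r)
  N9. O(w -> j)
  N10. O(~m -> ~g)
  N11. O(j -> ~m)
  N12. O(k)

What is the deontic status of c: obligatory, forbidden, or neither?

Premises 4 and 2 are O(~u -> s) and O(u -> s); every ideal world satisfies ~u or u, so in either case s holds — hence O(s).
Premise 3, O(~g -> ~s), contraposes to O(s -> g); with O(s) we get O(g).
Premise 10 is O(~m -> ~g); contrapositively O(g -> m). Since O(g) holds, K gives O(m).
Premise 11, O(j -> ~m), contraposes to O(m -> ~j); with O(m) we get O(~j).
The contrapositive of premise 9 (O(w -> j)) is O(~j -> ~w), and O(~j) is already established, so O(~w).
Premise 1 is O(~r -> w); contrapositively O(~w -> r). Since O(~w) holds, K gives O(r).
The contrapositive of premise 8 (O(c -> ~r)) is O(r -> ~c), and O(r) is already established, so O(~c).
Premises 5, 6, 7, 12 do not contribute to this derivation.
Thus O(~c), which is F(c): c is forbidden.

Forbidden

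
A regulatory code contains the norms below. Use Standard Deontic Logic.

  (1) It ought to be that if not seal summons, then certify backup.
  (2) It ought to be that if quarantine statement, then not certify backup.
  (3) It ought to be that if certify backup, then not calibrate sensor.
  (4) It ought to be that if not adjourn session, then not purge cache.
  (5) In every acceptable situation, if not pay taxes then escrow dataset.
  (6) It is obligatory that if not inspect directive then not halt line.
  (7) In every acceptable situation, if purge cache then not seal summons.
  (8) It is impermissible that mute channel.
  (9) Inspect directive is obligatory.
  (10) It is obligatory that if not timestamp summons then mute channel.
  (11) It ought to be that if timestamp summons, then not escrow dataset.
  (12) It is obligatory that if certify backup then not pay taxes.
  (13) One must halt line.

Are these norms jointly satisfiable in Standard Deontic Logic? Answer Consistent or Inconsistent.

Premise 6 is O(¬inspect_directive → ¬halt_line), but O(¬inspect_directive) is not derivable from the premises, so it does not yield O(¬halt_line).
So O(¬halt_line) is not derivable, and the apparent clash with O(halt_line) does not arise.
A world satisfying every obligation exists (e.g. adjourn_session=false, calibrate_sensor=false, certify_backup=false, escrow_dataset=false, halt_line=true, inspect_directive=true, mute_channel=false, pay_taxes=true, purge_cache=false, quarantine_statement=false, seal_summons=true, timestamp_summons=true); no atom is both obligatory and forbidden, so the set is consistent.

Consistent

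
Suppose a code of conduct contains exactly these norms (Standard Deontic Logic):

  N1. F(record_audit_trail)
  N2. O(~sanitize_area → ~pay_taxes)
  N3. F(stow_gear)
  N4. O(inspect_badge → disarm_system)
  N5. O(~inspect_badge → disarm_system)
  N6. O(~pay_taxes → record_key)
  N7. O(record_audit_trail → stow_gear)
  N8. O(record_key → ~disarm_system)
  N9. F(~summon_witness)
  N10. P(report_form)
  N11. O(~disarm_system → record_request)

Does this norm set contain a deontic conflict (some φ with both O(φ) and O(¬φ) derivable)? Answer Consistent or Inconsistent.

Consistent

Premise 7 is O(record_audit_trail → stow_gear), but O(record_audit_trail) is not derivable from the premises, so it does not yield O(stow_gear).
So O(stow_gear) is not derivable, and the apparent clash with O(~stow_gear) does not arise.
A world satisfying every obligation exists (e.g. disarm_system=true, inspect_badge=false, pay_taxes=true, record_audit_trail=false, record_key=false, record_request=false, report_form=false, sanitize_area=true, stow_gear=false, summon_witness=true); no atom is both obligatory and forbidden, so the set is consistent.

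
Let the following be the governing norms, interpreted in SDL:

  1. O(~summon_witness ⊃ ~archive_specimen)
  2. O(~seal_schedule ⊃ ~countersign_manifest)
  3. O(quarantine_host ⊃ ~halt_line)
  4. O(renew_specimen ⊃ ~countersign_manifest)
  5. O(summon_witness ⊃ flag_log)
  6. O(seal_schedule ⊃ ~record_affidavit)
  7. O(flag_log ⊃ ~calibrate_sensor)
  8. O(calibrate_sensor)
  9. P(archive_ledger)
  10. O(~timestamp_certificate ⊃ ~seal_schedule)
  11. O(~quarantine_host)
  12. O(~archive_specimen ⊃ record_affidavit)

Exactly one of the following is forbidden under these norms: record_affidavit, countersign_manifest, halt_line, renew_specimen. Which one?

Premise 8 states O(calibrate_sensor) outright.
The contrapositive of premise 7 (O(flag_log ⊃ ~calibrate_sensor)) is O(calibrate_sensor ⊃ ~flag_log), and O(calibrate_sensor) is already established, so O(~flag_log).
Premise 5, O(summon_witness ⊃ flag_log), contraposes to O(~flag_log ⊃ ~summon_witness); with O(~flag_log) we get O(~summon_witness).
With premise 1, O(~summon_witness ⊃ ~archive_specimen), the K-axiom yields O(~archive_specimen).
From O(~archive_specimen) and premise 12, O(~archive_specimen ⊃ record_affidavit), we obtain O(record_affidavit).
The contrapositive of premise 6 (O(seal_schedule ⊃ ~record_affidavit)) is O(record_affidavit ⊃ ~seal_schedule), and O(record_affidavit) is already established, so O(~seal_schedule).
Premise 2 is O(~seal_schedule ⊃ ~countersign_manifest); since O(~seal_schedule), deontic closure gives O(~countersign_manifest).
So O(~countersign_manifest) holds, i.e. countersign_manifest is forbidden. None of the other listed options is forbidden under the premises.

countersign_manifest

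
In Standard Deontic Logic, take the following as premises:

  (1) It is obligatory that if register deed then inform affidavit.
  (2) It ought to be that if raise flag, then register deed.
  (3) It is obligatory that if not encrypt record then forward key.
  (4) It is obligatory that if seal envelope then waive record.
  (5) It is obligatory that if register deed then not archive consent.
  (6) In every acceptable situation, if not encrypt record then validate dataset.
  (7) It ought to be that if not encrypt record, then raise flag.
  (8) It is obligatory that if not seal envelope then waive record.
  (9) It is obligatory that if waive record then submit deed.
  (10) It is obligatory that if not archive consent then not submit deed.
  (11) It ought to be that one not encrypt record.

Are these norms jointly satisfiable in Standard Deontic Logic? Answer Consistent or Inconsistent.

Premises 4 and 8 cover both cases: O(seal_envelope → waive_record) and O(¬seal_envelope → waive_record). Since seal_envelope ∨ ¬seal_envelope is a tautology, O(waive_record) follows.
With premise 9, O(waive_record → submit_deed), the K-axiom yields O(submit_deed).
The contrapositive of premise 10 (O(¬archive_consent → ¬submit_deed)) is O(submit_deed → archive_consent), and O(submit_deed) is already established, so O(archive_consent).
The contrapositive of premise 5 (O(register_deed → ¬archive_consent)) is O(archive_consent → ¬register_deed), and O(archive_consent) is already established, so O(¬register_deed).
Premise 2, O(raise_flag → register_deed), contraposes to O(¬register_deed → ¬raise_flag); with O(¬register_deed) we get O(¬raise_flag).
Premise 7 is O(¬encrypt_record → raise_flag); contrapositively O(¬raise_flag → encrypt_record). Since O(¬raise_flag) holds, K gives O(encrypt_record).
But premise 11 directly asserts O(¬encrypt_record).
We now have both O(encrypt_record) and O(¬encrypt_record) — encrypt_record is simultaneously obligatory and forbidden, violating the D-axiom.

Inconsistent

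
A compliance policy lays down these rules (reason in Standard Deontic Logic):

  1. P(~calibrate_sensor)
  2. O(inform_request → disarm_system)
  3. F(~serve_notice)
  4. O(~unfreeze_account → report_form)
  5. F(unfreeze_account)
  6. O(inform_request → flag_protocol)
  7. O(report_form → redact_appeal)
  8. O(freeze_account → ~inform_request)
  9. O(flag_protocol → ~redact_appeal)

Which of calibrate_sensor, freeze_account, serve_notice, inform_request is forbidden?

Premise 5 is F(unfreeze_account), i.e. O(~unfreeze_account).
With premise 4, O(~unfreeze_account → report_form), the K-axiom yields O(report_form).
With premise 7, O(report_form → redact_appeal), the K-axiom yields O(redact_appeal).
Premise 9 is O(flag_protocol → ~redact_appeal); contrapositively O(redact_appeal → ~flag_protocol). Since O(redact_appeal) holds, K gives O(~flag_protocol).
Premise 6, O(inform_request → flag_protocol), contraposes to O(~flag_protocol → ~inform_request); with O(~flag_protocol) we get O(~inform_request).
So O(~inform_request) holds, i.e. inform_request is forbidden. None of the other listed options is forbidden under the premises.

inform_request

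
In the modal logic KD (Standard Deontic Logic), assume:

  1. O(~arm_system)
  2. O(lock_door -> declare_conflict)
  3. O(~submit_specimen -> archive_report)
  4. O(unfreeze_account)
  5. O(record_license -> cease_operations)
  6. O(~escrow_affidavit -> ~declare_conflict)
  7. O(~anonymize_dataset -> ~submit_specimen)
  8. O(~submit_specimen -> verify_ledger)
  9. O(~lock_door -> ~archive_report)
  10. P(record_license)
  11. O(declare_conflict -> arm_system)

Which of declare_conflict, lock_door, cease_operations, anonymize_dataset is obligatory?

anonymize_dataset

Premise 1 states O(~arm_system) outright.
The contrapositive of premise 11 (O(declare_conflict -> arm_system)) is O(~arm_system -> ~declare_conflict), and O(~arm_system) is already established, so O(~declare_conflict).
Premise 2 is O(lock_door -> declare_conflict); contrapositively O(~declare_conflict -> ~lock_door). Since O(~declare_conflict) holds, K gives O(~lock_door).
Premise 9 is O(~lock_door -> ~archive_report); since O(~lock_door), deontic closure gives O(~archive_report).
Premise 3 is O(~submit_specimen -> archive_report); contrapositively O(~archive_report -> submit_specimen). Since O(~archive_report) holds, K gives O(submit_specimen).
Premise 7, O(~anonymize_dataset -> ~submit_specimen), contraposes to O(submit_specimen -> anonymize_dataset); with O(submit_specimen) we get O(anonymize_dataset).
So O(anonymize_dataset) holds — anonymize_dataset is obligatory. None of the other listed options is made obligatory by any chain of premises.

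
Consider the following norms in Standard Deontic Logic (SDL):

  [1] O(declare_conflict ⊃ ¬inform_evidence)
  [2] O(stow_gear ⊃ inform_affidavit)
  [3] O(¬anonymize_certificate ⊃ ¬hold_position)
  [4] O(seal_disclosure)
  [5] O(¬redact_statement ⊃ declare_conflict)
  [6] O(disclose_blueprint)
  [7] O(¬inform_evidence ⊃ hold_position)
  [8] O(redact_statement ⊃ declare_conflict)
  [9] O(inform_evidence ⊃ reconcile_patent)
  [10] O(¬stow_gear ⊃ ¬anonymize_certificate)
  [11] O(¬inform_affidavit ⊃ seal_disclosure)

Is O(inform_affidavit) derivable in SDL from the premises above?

Premises 8 and 5 cover both cases: O(redact_statement ⊃ declare_conflict) and O(¬redact_statement ⊃ declare_conflict). Since redact_statement ∨ ¬redact_statement is a tautology, O(declare_conflict) follows.
From O(declare_conflict) and premise 1, O(declare_conflict ⊃ ¬inform_evidence), we obtain O(¬inform_evidence).
Applying K to premise 7 (O(¬inform_evidence ⊃ hold_position)) and O(¬inform_evidence) yields O(hold_position).
Premise 3, O(¬anonymize_certificate ⊃ ¬hold_position), contraposes to O(hold_position ⊃ anonymize_certificate); with O(hold_position) we get O(anonymize_certificate).
The contrapositive of premise 10 (O(¬stow_gear ⊃ ¬anonymize_certificate)) is O(anonymize_certificate ⊃ stow_gear), and O(anonymize_certificate) is already established, so O(stow_gear).
From O(stow_gear) and premise 2, O(stow_gear ⊃ inform_affidavit), we obtain O(inform_affidavit).
Premises 4, 6, 9, 11 do not contribute to this derivation.
So O(inform_affidavit) follows.

Yes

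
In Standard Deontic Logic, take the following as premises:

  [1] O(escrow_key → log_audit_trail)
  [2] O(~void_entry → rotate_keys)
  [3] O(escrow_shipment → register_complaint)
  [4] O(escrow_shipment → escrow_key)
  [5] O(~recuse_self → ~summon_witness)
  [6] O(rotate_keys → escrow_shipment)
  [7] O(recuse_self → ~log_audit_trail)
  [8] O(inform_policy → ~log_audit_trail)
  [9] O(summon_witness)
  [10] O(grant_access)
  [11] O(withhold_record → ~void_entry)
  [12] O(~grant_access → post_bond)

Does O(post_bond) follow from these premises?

No

Premise 12 is O(~grant_access → post_bond), but O(~grant_access) is not derivable from the premises, so it does not yield O(post_bond).
No other premise forces O(post_bond). An ideal world satisfying every premise can still have post_bond false, so O(post_bond) is not derivable.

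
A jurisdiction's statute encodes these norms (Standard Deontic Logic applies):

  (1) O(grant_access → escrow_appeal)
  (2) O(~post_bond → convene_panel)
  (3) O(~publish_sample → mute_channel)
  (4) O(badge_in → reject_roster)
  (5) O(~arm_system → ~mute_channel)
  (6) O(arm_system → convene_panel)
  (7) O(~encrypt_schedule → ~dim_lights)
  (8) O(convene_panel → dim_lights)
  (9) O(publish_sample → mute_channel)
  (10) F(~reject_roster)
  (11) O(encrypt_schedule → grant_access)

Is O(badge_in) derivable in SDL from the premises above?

No

Premise 4 is O(badge_in → reject_roster); even if O(reject_roster) held, inferring O(badge_in) would be affirming the consequent — invalid.
No other premise forces O(badge_in). An ideal world satisfying every premise can still have badge_in false, so O(badge_in) is not derivable.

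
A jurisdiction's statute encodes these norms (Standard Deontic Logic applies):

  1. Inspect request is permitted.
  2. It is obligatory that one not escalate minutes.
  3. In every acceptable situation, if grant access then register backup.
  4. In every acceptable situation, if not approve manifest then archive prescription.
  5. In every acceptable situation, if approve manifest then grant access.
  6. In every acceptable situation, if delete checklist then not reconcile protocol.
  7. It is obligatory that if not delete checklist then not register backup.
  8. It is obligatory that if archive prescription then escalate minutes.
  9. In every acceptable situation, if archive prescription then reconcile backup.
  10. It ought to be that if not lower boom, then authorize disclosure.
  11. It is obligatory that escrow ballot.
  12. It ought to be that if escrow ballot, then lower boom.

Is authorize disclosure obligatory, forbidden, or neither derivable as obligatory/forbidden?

Premise 10 is O(¬lower_boom → authorize_disclosure), but O(¬lower_boom) is not derivable from the premises, so it does not yield O(authorize_disclosure).
No premise or chain of K-axiom applications forces O(authorize_disclosure), and none forces O(¬authorize_disclosure). So authorize_disclosure is neither obligatory nor forbidden under these norms.

Neither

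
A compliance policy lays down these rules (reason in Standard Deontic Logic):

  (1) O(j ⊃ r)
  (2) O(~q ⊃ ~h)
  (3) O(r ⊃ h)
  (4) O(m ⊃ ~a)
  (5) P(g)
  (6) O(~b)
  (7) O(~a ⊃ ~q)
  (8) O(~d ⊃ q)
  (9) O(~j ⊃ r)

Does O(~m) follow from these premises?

Premises 1 and 9 cover both cases: O(j ⊃ r) and O(~j ⊃ r). Since j ∨ ~j is a tautology, O(r) follows.
With premise 3, O(r ⊃ h), the K-axiom yields O(h).
Premise 2, O(~q ⊃ ~h), contraposes to O(h ⊃ q); with O(h) we get O(q).
Premise 7 is O(~a ⊃ ~q); contrapositively O(q ⊃ a). Since O(q) holds, K gives O(a).
The contrapositive of premise 4 (O(m ⊃ ~a)) is O(a ⊃ ~m), and O(a) is already established, so O(~m).
Premises 5, 6, 8 do not contribute to this derivation.
So O(~m) follows.

Yes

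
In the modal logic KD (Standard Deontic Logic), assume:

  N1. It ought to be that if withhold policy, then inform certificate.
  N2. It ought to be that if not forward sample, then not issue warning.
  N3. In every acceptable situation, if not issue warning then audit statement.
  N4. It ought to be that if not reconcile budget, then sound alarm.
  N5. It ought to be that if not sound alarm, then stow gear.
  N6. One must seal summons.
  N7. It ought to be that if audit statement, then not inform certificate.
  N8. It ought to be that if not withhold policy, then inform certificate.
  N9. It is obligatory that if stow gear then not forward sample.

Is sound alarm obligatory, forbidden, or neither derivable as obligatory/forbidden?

Obligatory

By case analysis on ¬withhold_policy: premise 8 gives O(¬withhold_policy → inform_certificate) and premise 1 gives O(withhold_policy → inform_certificate), so O(inform_certificate) either way.
The contrapositive of premise 7 (O(audit_statement → ¬inform_certificate)) is O(inform_certificate → ¬audit_statement), and O(inform_certificate) is already established, so O(¬audit_statement).
The contrapositive of premise 3 (O(¬issue_warning → audit_statement)) is O(¬audit_statement → issue_warning), and O(¬audit_statement) is already established, so O(issue_warning).
Premise 2 is O(¬forward_sample → ¬issue_warning); contrapositively O(issue_warning → forward_sample). Since O(issue_warning) holds, K gives O(forward_sample).
Premise 9, O(stow_gear → ¬forward_sample), contraposes to O(forward_sample → ¬stow_gear); with O(forward_sample) we get O(¬stow_gear).
Premise 5 is O(¬sound_alarm → stow_gear); contrapositively O(¬stow_gear → sound_alarm). Since O(¬stow_gear) holds, K gives O(sound_alarm).
Premises 4, 6 do not contribute to this derivation.
Hence sound_alarm is obligatory.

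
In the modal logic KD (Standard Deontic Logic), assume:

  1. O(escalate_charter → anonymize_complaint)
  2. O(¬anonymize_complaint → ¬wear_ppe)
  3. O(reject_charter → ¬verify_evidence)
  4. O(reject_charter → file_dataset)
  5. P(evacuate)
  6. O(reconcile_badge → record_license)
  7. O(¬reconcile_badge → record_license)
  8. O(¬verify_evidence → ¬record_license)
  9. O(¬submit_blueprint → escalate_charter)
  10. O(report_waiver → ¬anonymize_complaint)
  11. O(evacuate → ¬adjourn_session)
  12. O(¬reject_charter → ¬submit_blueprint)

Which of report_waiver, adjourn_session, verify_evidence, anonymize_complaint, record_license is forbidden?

Premises 6 and 7 are O(reconcile_badge → record_license) and O(¬reconcile_badge → record_license); every ideal world satisfies reconcile_badge or ¬reconcile_badge, so in either case record_license holds — hence O(record_license).
Premise 8 is O(¬verify_evidence → ¬record_license); contrapositively O(record_license → verify_evidence). Since O(record_license) holds, K gives O(verify_evidence).
Premise 3 is O(reject_charter → ¬verify_evidence); contrapositively O(verify_evidence → ¬reject_charter). Since O(verify_evidence) holds, K gives O(¬reject_charter).
With premise 12, O(¬reject_charter → ¬submit_blueprint), the K-axiom yields O(¬submit_blueprint).
Premise 9 is O(¬submit_blueprint → escalate_charter); since O(¬submit_blueprint), deontic closure gives O(escalate_charter).
With premise 1, O(escalate_charter → anonymize_complaint), the K-axiom yields O(anonymize_complaint).
Premise 10 is O(report_waiver → ¬anonymize_complaint); contrapositively O(anonymize_complaint → ¬report_waiver). Since O(anonymize_complaint) holds, K gives O(¬report_waiver).
So O(¬report_waiver) holds, i.e. report_waiver is forbidden. None of the other listed options is forbidden under the premises.

report_waiver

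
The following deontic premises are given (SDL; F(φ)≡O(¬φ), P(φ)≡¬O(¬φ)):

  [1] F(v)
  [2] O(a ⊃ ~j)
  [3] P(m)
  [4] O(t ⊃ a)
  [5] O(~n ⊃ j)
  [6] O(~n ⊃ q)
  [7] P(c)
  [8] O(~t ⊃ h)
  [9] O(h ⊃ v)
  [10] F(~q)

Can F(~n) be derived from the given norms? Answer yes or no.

Premise 1 is F(v), i.e. O(~v).
Premise 9, O(h ⊃ v), contraposes to O(~v ⊃ ~h); with O(~v) we get O(~h).
The contrapositive of premise 8 (O(~t ⊃ h)) is O(~h ⊃ t), and O(~h) is already established, so O(t).
From O(t) and premise 4, O(t ⊃ a), we obtain O(a).
With premise 2, O(a ⊃ ~j), the K-axiom yields O(~j).
The contrapositive of premise 5 (O(~n ⊃ j)) is O(~j ⊃ n), and O(~j) is already established, so O(n).
Premises 3, 6, 7, 10 do not contribute to this derivation.
So O(n) holds, i.e. F(~n). The claim follows.

Yes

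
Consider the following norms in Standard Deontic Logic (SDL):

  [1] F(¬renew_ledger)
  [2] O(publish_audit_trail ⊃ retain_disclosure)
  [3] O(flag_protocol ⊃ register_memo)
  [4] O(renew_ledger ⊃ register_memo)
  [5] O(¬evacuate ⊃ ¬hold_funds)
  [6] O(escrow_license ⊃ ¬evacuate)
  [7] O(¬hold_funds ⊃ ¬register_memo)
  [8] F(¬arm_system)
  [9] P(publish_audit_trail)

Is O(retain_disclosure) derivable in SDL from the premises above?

No

Premise 2 is O(publish_audit_trail ⊃ retain_disclosure), but O(publish_audit_trail) is not derivable from the premises (the permission P(publish_audit_trail) asserts only ¬O(¬publish_audit_trail), not O(publish_audit_trail)), so it does not yield O(retain_disclosure).
No other premise forces O(retain_disclosure). An ideal world satisfying every premise can still have retain_disclosure false, so O(retain_disclosure) is not derivable.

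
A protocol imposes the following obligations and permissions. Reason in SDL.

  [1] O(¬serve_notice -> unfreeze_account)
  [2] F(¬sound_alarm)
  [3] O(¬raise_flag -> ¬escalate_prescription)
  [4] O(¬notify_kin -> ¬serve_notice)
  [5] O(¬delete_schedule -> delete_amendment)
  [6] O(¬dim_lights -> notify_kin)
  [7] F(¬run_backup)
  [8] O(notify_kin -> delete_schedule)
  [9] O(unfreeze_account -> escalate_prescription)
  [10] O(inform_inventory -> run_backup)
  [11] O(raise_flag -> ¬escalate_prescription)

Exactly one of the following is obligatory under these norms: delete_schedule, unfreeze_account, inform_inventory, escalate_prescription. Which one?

delete_schedule

Premises 11 and 3 cover both cases: O(raise_flag -> ¬escalate_prescription) and O(¬raise_flag -> ¬escalate_prescription). Since raise_flag ∨ ¬raise_flag is a tautology, O(¬escalate_prescription) follows.
The contrapositive of premise 9 (O(unfreeze_account -> escalate_prescription)) is O(¬escalate_prescription -> ¬unfreeze_account), and O(¬escalate_prescription) is already established, so O(¬unfreeze_account).
The contrapositive of premise 1 (O(¬serve_notice -> unfreeze_account)) is O(¬unfreeze_account -> serve_notice), and O(¬unfreeze_account) is already established, so O(serve_notice).
Premise 4 is O(¬notify_kin -> ¬serve_notice); contrapositively O(serve_notice -> notify_kin). Since O(serve_notice) holds, K gives O(notify_kin).
With premise 8, O(notify_kin -> delete_schedule), the K-axiom yields O(delete_schedule).
So O(delete_schedule) holds — delete_schedule is obligatory. None of the other listed options is made obligatory by any chain of premises.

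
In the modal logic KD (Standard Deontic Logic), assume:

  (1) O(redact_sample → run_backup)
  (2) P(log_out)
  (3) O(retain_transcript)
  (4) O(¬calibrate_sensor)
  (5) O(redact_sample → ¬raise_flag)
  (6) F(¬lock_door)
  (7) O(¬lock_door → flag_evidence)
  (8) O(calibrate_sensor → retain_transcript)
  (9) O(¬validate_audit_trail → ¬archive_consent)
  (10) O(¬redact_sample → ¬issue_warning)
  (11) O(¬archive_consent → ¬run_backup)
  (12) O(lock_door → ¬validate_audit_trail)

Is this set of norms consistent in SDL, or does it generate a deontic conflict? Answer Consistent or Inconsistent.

Consistent

Premise 8 is O(calibrate_sensor → retain_transcript); even if O(retain_transcript) held, inferring O(calibrate_sensor) would be affirming the consequent — invalid.
So O(calibrate_sensor) is not derivable, and the apparent clash with O(¬calibrate_sensor) does not arise.
A world satisfying every obligation exists (e.g. archive_consent=false, calibrate_sensor=false, flag_evidence=false, issue_warning=false, lock_door=true, log_out=false, raise_flag=false, redact_sample=false, retain_transcript=true, run_backup=false, validate_audit_trail=false); no atom is both obligatory and forbidden, so the set is consistent.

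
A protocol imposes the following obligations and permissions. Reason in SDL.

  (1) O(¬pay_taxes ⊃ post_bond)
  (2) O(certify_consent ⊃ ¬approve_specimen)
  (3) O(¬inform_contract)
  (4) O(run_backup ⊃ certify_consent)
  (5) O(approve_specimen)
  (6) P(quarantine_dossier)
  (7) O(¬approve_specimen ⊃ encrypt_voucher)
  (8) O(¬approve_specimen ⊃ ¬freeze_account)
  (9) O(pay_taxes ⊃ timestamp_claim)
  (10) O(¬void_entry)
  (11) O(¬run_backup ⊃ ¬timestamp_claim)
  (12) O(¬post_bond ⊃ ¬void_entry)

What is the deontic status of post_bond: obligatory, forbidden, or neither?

Obligatory

From premise 5 we have O(approve_specimen).
The contrapositive of premise 2 (O(certify_consent ⊃ ¬approve_specimen)) is O(approve_specimen ⊃ ¬certify_consent), and O(approve_specimen) is already established, so O(¬certify_consent).
Premise 4, O(run_backup ⊃ certify_consent), contraposes to O(¬certify_consent ⊃ ¬run_backup); with O(¬certify_consent) we get O(¬run_backup).
Applying K to premise 11 (O(¬run_backup ⊃ ¬timestamp_claim)) and O(¬run_backup) yields O(¬timestamp_claim).
Premise 9 is O(pay_taxes ⊃ timestamp_claim); contrapositively O(¬timestamp_claim ⊃ ¬pay_taxes). Since O(¬timestamp_claim) holds, K gives O(¬pay_taxes).
Applying K to premise 1 (O(¬pay_taxes ⊃ post_bond)) and O(¬pay_taxes) yields O(post_bond).
Premises 3, 6, 7, 8, 10, 12 do not contribute to this derivation.
Hence post_bond is obligatory.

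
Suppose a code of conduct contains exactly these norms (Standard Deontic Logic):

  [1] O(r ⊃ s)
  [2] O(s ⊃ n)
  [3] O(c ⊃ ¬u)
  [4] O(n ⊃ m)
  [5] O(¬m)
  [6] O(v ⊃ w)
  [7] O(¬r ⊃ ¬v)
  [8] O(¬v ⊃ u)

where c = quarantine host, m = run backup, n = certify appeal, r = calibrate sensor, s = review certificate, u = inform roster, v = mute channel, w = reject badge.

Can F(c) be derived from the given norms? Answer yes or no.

Yes

Premise 5 gives O(¬m).
Premise 4 is O(n ⊃ m); contrapositively O(¬m ⊃ ¬n). Since O(¬m) holds, K gives O(¬n).
Premise 2 is O(s ⊃ n); contrapositively O(¬n ⊃ ¬s). Since O(¬n) holds, K gives O(¬s).
The contrapositive of premise 1 (O(r ⊃ s)) is O(¬s ⊃ ¬r), and O(¬s) is already established, so O(¬r).
From O(¬r) and premise 7, O(¬r ⊃ ¬v), we obtain O(¬v).
Applying K to premise 8 (O(¬v ⊃ u)) and O(¬v) yields O(u).
Premise 3 is O(c ⊃ ¬u); contrapositively O(u ⊃ ¬c). Since O(u) holds, K gives O(¬c).
Premise 6 does not contribute to this derivation.
So O(¬c) holds, i.e. F(c). The claim follows.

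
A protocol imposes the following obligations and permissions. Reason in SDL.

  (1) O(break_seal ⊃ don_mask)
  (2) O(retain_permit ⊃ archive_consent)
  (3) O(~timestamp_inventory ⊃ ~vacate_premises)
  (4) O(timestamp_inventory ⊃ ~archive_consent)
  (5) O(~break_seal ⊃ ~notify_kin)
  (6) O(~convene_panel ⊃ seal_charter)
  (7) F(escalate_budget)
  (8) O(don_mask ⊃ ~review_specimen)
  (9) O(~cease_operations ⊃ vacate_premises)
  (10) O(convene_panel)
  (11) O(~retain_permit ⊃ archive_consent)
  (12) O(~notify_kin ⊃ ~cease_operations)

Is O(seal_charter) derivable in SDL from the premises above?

Premise 6 is O(~convene_panel ⊃ seal_charter), but O(~convene_panel) is not derivable from the premises, so it does not yield O(seal_charter).
No other premise forces O(seal_charter). An ideal world satisfying every premise can still have seal_charter false, so O(seal_charter) is not derivable.

No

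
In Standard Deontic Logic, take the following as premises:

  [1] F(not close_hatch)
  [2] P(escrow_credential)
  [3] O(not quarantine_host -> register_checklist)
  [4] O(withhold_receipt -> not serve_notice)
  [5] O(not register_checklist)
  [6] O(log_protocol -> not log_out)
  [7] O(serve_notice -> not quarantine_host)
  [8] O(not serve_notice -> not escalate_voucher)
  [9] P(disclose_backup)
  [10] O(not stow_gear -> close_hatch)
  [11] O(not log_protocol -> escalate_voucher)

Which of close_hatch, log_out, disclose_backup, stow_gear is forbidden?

Premise 5 gives O(not register_checklist).
Premise 3 is O(not quarantine_host -> register_checklist); contrapositively O(not register_checklist -> quarantine_host). Since O(not register_checklist) holds, K gives O(quarantine_host).
The contrapositive of premise 7 (O(serve_notice -> not quarantine_host)) is O(quarantine_host -> not serve_notice), and O(quarantine_host) is already established, so O(not serve_notice).
Premise 8 is O(not serve_notice -> not escalate_voucher); since O(not serve_notice), deontic closure gives O(not escalate_voucher).
Premise 11, O(not log_protocol -> escalate_voucher), contraposes to O(not escalate_voucher -> log_protocol); with O(not escalate_voucher) we get O(log_protocol).
With premise 6, O(log_protocol -> not log_out), the K-axiom yields O(not log_out).
So O(not log_out) holds, i.e. log_out is forbidden. None of the other listed options is forbidden under the premises.

log_out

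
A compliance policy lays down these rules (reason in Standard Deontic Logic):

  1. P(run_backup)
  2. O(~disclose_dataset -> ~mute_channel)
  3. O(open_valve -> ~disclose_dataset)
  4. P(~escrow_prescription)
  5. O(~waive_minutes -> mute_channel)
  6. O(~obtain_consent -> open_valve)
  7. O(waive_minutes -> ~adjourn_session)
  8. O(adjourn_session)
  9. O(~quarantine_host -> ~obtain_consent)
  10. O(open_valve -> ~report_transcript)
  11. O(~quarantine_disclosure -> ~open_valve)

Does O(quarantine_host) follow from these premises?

Premise 8 gives O(adjourn_session).
Premise 7, O(waive_minutes -> ~adjourn_session), contraposes to O(adjourn_session -> ~waive_minutes); with O(adjourn_session) we get O(~waive_minutes).
With premise 5, O(~waive_minutes -> mute_channel), the K-axiom yields O(mute_channel).
Premise 2, O(~disclose_dataset -> ~mute_channel), contraposes to O(mute_channel -> disclose_dataset); with O(mute_channel) we get O(disclose_dataset).
Premise 3 is O(open_valve -> ~disclose_dataset); contrapositively O(disclose_dataset -> ~open_valve). Since O(disclose_dataset) holds, K gives O(~open_valve).
The contrapositive of premise 6 (O(~obtain_consent -> open_valve)) is O(~open_valve -> obtain_consent), and O(~open_valve) is already established, so O(obtain_consent).
Premise 9 is O(~quarantine_host -> ~obtain_consent); contrapositively O(obtain_consent -> quarantine_host). Since O(obtain_consent) holds, K gives O(quarantine_host).
Premises 1, 4, 10, 11 do not contribute to this derivation.
So O(quarantine_host) follows.

Yes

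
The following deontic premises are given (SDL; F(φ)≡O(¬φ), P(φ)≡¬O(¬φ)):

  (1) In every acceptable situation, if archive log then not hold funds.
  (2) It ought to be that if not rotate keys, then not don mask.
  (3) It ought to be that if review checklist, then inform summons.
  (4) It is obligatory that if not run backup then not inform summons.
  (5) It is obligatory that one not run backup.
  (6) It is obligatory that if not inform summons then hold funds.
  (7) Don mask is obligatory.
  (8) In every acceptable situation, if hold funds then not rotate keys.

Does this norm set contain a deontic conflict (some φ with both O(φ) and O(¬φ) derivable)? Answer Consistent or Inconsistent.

Inconsistent

Premise 7 states O(don_mask) outright.
Premise 2, O(¬rotate_keys → ¬don_mask), contraposes to O(don_mask → rotate_keys); with O(don_mask) we get O(rotate_keys).
Premise 8 is O(hold_funds → ¬rotate_keys); contrapositively O(rotate_keys → ¬hold_funds). Since O(rotate_keys) holds, K gives O(¬hold_funds).
Premise 6, O(¬inform_summons → hold_funds), contraposes to O(¬hold_funds → inform_summons); with O(¬hold_funds) we get O(inform_summons).
Premise 4, O(¬run_backup → ¬inform_summons), contraposes to O(inform_summons → run_backup); with O(inform_summons) we get O(run_backup).
But premise 5 directly asserts O(¬run_backup).
We now have both O(run_backup) and O(¬run_backup) — run_backup is simultaneously obligatory and forbidden, violating the D-axiom.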